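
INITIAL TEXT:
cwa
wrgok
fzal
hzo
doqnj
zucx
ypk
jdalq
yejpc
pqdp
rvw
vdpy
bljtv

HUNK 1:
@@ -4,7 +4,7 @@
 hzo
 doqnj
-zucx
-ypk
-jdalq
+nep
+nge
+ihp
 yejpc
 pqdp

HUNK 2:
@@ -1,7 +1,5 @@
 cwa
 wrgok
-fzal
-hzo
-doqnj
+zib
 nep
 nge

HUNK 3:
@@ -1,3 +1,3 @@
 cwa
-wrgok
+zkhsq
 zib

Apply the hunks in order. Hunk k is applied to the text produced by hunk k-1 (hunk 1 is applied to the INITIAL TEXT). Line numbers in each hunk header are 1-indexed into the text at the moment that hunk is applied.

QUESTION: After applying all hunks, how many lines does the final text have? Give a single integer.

Answer: 11

Derivation:
Hunk 1: at line 4 remove [zucx,ypk,jdalq] add [nep,nge,ihp] -> 13 lines: cwa wrgok fzal hzo doqnj nep nge ihp yejpc pqdp rvw vdpy bljtv
Hunk 2: at line 1 remove [fzal,hzo,doqnj] add [zib] -> 11 lines: cwa wrgok zib nep nge ihp yejpc pqdp rvw vdpy bljtv
Hunk 3: at line 1 remove [wrgok] add [zkhsq] -> 11 lines: cwa zkhsq zib nep nge ihp yejpc pqdp rvw vdpy bljtv
Final line count: 11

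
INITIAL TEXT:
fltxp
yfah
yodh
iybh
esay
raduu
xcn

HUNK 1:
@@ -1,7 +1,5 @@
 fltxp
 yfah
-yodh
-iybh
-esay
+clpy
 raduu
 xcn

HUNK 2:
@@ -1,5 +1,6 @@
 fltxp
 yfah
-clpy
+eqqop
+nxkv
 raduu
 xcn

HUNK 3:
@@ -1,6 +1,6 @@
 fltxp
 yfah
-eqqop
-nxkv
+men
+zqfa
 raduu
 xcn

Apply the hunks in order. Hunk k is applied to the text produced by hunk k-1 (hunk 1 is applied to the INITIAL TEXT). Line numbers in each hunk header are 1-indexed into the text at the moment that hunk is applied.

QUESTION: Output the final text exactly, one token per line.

Answer: fltxp
yfah
men
zqfa
raduu
xcn

Derivation:
Hunk 1: at line 1 remove [yodh,iybh,esay] add [clpy] -> 5 lines: fltxp yfah clpy raduu xcn
Hunk 2: at line 1 remove [clpy] add [eqqop,nxkv] -> 6 lines: fltxp yfah eqqop nxkv raduu xcn
Hunk 3: at line 1 remove [eqqop,nxkv] add [men,zqfa] -> 6 lines: fltxp yfah men zqfa raduu xcn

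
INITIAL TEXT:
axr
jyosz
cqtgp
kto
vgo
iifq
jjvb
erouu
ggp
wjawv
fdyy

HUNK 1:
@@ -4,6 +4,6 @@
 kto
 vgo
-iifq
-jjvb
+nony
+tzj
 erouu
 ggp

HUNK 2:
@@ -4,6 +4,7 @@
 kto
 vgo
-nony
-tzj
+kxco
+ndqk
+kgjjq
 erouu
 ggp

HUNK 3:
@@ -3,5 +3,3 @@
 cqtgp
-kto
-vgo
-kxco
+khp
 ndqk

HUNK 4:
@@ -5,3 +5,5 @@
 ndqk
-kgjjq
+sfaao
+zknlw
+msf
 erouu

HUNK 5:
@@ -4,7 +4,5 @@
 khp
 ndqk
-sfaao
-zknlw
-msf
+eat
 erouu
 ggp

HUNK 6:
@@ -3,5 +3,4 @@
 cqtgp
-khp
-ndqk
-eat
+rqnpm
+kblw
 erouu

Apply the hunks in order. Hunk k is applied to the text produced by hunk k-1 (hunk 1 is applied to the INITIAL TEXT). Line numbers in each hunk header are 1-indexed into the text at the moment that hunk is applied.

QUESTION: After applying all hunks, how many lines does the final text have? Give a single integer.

Hunk 1: at line 4 remove [iifq,jjvb] add [nony,tzj] -> 11 lines: axr jyosz cqtgp kto vgo nony tzj erouu ggp wjawv fdyy
Hunk 2: at line 4 remove [nony,tzj] add [kxco,ndqk,kgjjq] -> 12 lines: axr jyosz cqtgp kto vgo kxco ndqk kgjjq erouu ggp wjawv fdyy
Hunk 3: at line 3 remove [kto,vgo,kxco] add [khp] -> 10 lines: axr jyosz cqtgp khp ndqk kgjjq erouu ggp wjawv fdyy
Hunk 4: at line 5 remove [kgjjq] add [sfaao,zknlw,msf] -> 12 lines: axr jyosz cqtgp khp ndqk sfaao zknlw msf erouu ggp wjawv fdyy
Hunk 5: at line 4 remove [sfaao,zknlw,msf] add [eat] -> 10 lines: axr jyosz cqtgp khp ndqk eat erouu ggp wjawv fdyy
Hunk 6: at line 3 remove [khp,ndqk,eat] add [rqnpm,kblw] -> 9 lines: axr jyosz cqtgp rqnpm kblw erouu ggp wjawv fdyy
Final line count: 9

Answer: 9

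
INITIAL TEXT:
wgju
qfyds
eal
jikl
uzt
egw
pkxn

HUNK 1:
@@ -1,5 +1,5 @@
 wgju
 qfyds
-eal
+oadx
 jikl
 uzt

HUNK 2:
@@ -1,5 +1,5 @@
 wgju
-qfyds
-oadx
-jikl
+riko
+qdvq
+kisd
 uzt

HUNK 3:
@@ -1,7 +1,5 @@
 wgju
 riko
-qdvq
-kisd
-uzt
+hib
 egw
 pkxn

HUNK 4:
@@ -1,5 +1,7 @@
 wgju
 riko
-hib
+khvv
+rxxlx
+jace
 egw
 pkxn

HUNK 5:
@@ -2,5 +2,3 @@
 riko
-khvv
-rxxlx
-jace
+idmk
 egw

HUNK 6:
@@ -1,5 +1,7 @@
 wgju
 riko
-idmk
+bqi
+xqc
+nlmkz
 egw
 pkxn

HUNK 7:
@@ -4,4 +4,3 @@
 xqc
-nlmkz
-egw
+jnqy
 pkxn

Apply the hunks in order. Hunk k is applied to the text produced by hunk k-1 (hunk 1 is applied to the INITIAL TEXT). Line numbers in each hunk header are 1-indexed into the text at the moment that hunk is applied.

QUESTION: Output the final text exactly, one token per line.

Answer: wgju
riko
bqi
xqc
jnqy
pkxn

Derivation:
Hunk 1: at line 1 remove [eal] add [oadx] -> 7 lines: wgju qfyds oadx jikl uzt egw pkxn
Hunk 2: at line 1 remove [qfyds,oadx,jikl] add [riko,qdvq,kisd] -> 7 lines: wgju riko qdvq kisd uzt egw pkxn
Hunk 3: at line 1 remove [qdvq,kisd,uzt] add [hib] -> 5 lines: wgju riko hib egw pkxn
Hunk 4: at line 1 remove [hib] add [khvv,rxxlx,jace] -> 7 lines: wgju riko khvv rxxlx jace egw pkxn
Hunk 5: at line 2 remove [khvv,rxxlx,jace] add [idmk] -> 5 lines: wgju riko idmk egw pkxn
Hunk 6: at line 1 remove [idmk] add [bqi,xqc,nlmkz] -> 7 lines: wgju riko bqi xqc nlmkz egw pkxn
Hunk 7: at line 4 remove [nlmkz,egw] add [jnqy] -> 6 lines: wgju riko bqi xqc jnqy pkxn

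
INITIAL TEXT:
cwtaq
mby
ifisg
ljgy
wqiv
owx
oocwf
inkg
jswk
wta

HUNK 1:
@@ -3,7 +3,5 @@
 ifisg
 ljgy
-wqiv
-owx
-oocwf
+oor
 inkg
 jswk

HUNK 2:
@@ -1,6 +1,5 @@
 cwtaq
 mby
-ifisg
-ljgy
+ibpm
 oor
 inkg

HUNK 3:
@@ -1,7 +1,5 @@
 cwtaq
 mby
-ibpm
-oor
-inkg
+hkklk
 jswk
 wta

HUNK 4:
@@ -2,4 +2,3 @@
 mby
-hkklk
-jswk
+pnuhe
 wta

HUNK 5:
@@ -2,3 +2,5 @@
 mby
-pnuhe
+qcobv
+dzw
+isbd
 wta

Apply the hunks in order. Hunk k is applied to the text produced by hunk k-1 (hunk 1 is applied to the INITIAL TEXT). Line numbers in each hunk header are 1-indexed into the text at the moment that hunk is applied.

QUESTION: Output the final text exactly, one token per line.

Hunk 1: at line 3 remove [wqiv,owx,oocwf] add [oor] -> 8 lines: cwtaq mby ifisg ljgy oor inkg jswk wta
Hunk 2: at line 1 remove [ifisg,ljgy] add [ibpm] -> 7 lines: cwtaq mby ibpm oor inkg jswk wta
Hunk 3: at line 1 remove [ibpm,oor,inkg] add [hkklk] -> 5 lines: cwtaq mby hkklk jswk wta
Hunk 4: at line 2 remove [hkklk,jswk] add [pnuhe] -> 4 lines: cwtaq mby pnuhe wta
Hunk 5: at line 2 remove [pnuhe] add [qcobv,dzw,isbd] -> 6 lines: cwtaq mby qcobv dzw isbd wta

Answer: cwtaq
mby
qcobv
dzw
isbd
wta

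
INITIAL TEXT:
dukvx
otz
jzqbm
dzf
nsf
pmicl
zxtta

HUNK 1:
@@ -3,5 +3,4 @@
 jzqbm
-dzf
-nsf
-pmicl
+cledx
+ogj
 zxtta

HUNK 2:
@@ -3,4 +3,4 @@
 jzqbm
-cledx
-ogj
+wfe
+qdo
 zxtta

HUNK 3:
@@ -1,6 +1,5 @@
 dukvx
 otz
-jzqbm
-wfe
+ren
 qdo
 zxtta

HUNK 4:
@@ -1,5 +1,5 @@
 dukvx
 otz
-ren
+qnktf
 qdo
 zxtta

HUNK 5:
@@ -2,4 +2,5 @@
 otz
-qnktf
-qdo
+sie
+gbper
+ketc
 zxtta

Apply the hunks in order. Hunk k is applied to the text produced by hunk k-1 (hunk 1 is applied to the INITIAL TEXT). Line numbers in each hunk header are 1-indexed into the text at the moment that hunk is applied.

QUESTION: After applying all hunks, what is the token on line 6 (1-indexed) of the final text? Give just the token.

Hunk 1: at line 3 remove [dzf,nsf,pmicl] add [cledx,ogj] -> 6 lines: dukvx otz jzqbm cledx ogj zxtta
Hunk 2: at line 3 remove [cledx,ogj] add [wfe,qdo] -> 6 lines: dukvx otz jzqbm wfe qdo zxtta
Hunk 3: at line 1 remove [jzqbm,wfe] add [ren] -> 5 lines: dukvx otz ren qdo zxtta
Hunk 4: at line 1 remove [ren] add [qnktf] -> 5 lines: dukvx otz qnktf qdo zxtta
Hunk 5: at line 2 remove [qnktf,qdo] add [sie,gbper,ketc] -> 6 lines: dukvx otz sie gbper ketc zxtta
Final line 6: zxtta

Answer: zxtta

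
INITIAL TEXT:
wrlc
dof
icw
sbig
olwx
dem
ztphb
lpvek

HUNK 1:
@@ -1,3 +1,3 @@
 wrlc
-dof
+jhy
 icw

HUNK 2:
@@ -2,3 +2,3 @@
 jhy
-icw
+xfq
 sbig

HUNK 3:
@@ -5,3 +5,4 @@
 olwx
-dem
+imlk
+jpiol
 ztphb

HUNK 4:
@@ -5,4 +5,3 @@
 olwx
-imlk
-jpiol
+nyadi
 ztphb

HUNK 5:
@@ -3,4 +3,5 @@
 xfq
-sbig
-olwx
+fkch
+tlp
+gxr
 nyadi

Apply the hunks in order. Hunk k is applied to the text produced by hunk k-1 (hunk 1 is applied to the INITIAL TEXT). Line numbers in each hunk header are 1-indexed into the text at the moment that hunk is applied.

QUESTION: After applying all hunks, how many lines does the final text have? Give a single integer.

Hunk 1: at line 1 remove [dof] add [jhy] -> 8 lines: wrlc jhy icw sbig olwx dem ztphb lpvek
Hunk 2: at line 2 remove [icw] add [xfq] -> 8 lines: wrlc jhy xfq sbig olwx dem ztphb lpvek
Hunk 3: at line 5 remove [dem] add [imlk,jpiol] -> 9 lines: wrlc jhy xfq sbig olwx imlk jpiol ztphb lpvek
Hunk 4: at line 5 remove [imlk,jpiol] add [nyadi] -> 8 lines: wrlc jhy xfq sbig olwx nyadi ztphb lpvek
Hunk 5: at line 3 remove [sbig,olwx] add [fkch,tlp,gxr] -> 9 lines: wrlc jhy xfq fkch tlp gxr nyadi ztphb lpvek
Final line count: 9

Answer: 9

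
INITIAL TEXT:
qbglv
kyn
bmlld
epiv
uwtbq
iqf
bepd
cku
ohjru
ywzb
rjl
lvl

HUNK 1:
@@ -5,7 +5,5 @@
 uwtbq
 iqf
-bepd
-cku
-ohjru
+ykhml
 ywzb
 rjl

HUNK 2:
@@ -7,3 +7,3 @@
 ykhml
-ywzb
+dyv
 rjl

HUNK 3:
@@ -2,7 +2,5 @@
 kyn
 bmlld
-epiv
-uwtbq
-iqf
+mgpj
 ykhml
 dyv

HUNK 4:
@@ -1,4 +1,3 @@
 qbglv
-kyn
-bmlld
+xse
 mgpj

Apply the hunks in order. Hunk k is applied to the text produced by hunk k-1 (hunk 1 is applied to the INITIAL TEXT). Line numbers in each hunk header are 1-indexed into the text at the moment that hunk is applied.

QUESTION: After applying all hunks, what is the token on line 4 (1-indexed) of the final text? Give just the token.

Answer: ykhml

Derivation:
Hunk 1: at line 5 remove [bepd,cku,ohjru] add [ykhml] -> 10 lines: qbglv kyn bmlld epiv uwtbq iqf ykhml ywzb rjl lvl
Hunk 2: at line 7 remove [ywzb] add [dyv] -> 10 lines: qbglv kyn bmlld epiv uwtbq iqf ykhml dyv rjl lvl
Hunk 3: at line 2 remove [epiv,uwtbq,iqf] add [mgpj] -> 8 lines: qbglv kyn bmlld mgpj ykhml dyv rjl lvl
Hunk 4: at line 1 remove [kyn,bmlld] add [xse] -> 7 lines: qbglv xse mgpj ykhml dyv rjl lvl
Final line 4: ykhml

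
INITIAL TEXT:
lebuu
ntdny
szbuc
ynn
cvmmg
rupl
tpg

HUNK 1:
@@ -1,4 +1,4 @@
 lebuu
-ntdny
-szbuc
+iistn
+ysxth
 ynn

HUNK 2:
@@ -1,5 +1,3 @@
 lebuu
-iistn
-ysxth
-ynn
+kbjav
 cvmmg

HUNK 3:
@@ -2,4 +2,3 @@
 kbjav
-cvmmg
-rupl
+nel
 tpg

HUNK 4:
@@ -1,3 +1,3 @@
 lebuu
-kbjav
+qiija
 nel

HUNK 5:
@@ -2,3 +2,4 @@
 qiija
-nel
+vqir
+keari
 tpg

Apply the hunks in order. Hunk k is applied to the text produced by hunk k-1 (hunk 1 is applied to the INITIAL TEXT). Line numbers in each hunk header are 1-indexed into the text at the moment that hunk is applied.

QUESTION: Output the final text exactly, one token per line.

Answer: lebuu
qiija
vqir
keari
tpg

Derivation:
Hunk 1: at line 1 remove [ntdny,szbuc] add [iistn,ysxth] -> 7 lines: lebuu iistn ysxth ynn cvmmg rupl tpg
Hunk 2: at line 1 remove [iistn,ysxth,ynn] add [kbjav] -> 5 lines: lebuu kbjav cvmmg rupl tpg
Hunk 3: at line 2 remove [cvmmg,rupl] add [nel] -> 4 lines: lebuu kbjav nel tpg
Hunk 4: at line 1 remove [kbjav] add [qiija] -> 4 lines: lebuu qiija nel tpg
Hunk 5: at line 2 remove [nel] add [vqir,keari] -> 5 lines: lebuu qiija vqir keari tpg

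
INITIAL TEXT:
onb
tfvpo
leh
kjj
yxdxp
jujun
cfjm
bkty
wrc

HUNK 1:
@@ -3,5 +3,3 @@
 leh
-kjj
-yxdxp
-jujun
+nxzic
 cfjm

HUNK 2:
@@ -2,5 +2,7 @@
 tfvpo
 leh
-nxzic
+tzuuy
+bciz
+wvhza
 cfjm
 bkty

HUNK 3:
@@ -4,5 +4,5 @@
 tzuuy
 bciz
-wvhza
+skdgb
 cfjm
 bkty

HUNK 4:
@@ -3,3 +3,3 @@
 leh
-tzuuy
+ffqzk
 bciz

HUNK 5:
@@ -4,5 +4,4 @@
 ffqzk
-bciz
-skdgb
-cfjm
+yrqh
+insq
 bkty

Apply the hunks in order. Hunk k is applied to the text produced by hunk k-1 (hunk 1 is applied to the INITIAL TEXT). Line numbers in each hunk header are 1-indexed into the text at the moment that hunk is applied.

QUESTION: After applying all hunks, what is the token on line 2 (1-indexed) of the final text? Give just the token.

Hunk 1: at line 3 remove [kjj,yxdxp,jujun] add [nxzic] -> 7 lines: onb tfvpo leh nxzic cfjm bkty wrc
Hunk 2: at line 2 remove [nxzic] add [tzuuy,bciz,wvhza] -> 9 lines: onb tfvpo leh tzuuy bciz wvhza cfjm bkty wrc
Hunk 3: at line 4 remove [wvhza] add [skdgb] -> 9 lines: onb tfvpo leh tzuuy bciz skdgb cfjm bkty wrc
Hunk 4: at line 3 remove [tzuuy] add [ffqzk] -> 9 lines: onb tfvpo leh ffqzk bciz skdgb cfjm bkty wrc
Hunk 5: at line 4 remove [bciz,skdgb,cfjm] add [yrqh,insq] -> 8 lines: onb tfvpo leh ffqzk yrqh insq bkty wrc
Final line 2: tfvpo

Answer: tfvpo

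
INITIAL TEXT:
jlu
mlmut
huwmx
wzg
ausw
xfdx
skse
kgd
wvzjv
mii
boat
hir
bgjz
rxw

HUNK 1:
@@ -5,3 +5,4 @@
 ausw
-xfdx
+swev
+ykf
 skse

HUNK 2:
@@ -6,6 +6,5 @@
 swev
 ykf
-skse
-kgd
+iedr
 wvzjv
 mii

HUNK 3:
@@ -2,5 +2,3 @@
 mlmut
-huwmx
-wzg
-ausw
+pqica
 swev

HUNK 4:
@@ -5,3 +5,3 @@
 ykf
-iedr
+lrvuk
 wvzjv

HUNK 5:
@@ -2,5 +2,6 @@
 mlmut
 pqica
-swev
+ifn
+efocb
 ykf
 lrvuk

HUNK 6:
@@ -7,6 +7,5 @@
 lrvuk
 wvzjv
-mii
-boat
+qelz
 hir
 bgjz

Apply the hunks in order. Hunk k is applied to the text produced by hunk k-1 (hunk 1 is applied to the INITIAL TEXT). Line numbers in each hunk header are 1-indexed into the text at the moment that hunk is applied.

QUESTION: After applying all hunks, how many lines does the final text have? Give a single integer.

Answer: 12

Derivation:
Hunk 1: at line 5 remove [xfdx] add [swev,ykf] -> 15 lines: jlu mlmut huwmx wzg ausw swev ykf skse kgd wvzjv mii boat hir bgjz rxw
Hunk 2: at line 6 remove [skse,kgd] add [iedr] -> 14 lines: jlu mlmut huwmx wzg ausw swev ykf iedr wvzjv mii boat hir bgjz rxw
Hunk 3: at line 2 remove [huwmx,wzg,ausw] add [pqica] -> 12 lines: jlu mlmut pqica swev ykf iedr wvzjv mii boat hir bgjz rxw
Hunk 4: at line 5 remove [iedr] add [lrvuk] -> 12 lines: jlu mlmut pqica swev ykf lrvuk wvzjv mii boat hir bgjz rxw
Hunk 5: at line 2 remove [swev] add [ifn,efocb] -> 13 lines: jlu mlmut pqica ifn efocb ykf lrvuk wvzjv mii boat hir bgjz rxw
Hunk 6: at line 7 remove [mii,boat] add [qelz] -> 12 lines: jlu mlmut pqica ifn efocb ykf lrvuk wvzjv qelz hir bgjz rxw
Final line count: 12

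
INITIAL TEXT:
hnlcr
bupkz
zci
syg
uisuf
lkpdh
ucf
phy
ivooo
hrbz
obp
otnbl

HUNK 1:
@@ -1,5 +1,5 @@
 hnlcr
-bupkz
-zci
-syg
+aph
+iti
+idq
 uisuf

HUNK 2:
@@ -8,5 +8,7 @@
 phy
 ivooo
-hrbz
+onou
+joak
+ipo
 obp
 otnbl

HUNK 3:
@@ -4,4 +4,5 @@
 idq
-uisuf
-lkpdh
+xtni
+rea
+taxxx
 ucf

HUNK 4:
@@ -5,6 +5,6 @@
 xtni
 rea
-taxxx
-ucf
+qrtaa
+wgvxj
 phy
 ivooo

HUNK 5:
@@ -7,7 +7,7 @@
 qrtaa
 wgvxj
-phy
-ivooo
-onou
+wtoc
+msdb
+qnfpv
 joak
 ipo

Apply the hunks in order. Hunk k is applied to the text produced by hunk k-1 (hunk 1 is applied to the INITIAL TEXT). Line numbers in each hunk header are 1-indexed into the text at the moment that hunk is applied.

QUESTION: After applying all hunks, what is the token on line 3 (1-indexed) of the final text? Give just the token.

Hunk 1: at line 1 remove [bupkz,zci,syg] add [aph,iti,idq] -> 12 lines: hnlcr aph iti idq uisuf lkpdh ucf phy ivooo hrbz obp otnbl
Hunk 2: at line 8 remove [hrbz] add [onou,joak,ipo] -> 14 lines: hnlcr aph iti idq uisuf lkpdh ucf phy ivooo onou joak ipo obp otnbl
Hunk 3: at line 4 remove [uisuf,lkpdh] add [xtni,rea,taxxx] -> 15 lines: hnlcr aph iti idq xtni rea taxxx ucf phy ivooo onou joak ipo obp otnbl
Hunk 4: at line 5 remove [taxxx,ucf] add [qrtaa,wgvxj] -> 15 lines: hnlcr aph iti idq xtni rea qrtaa wgvxj phy ivooo onou joak ipo obp otnbl
Hunk 5: at line 7 remove [phy,ivooo,onou] add [wtoc,msdb,qnfpv] -> 15 lines: hnlcr aph iti idq xtni rea qrtaa wgvxj wtoc msdb qnfpv joak ipo obp otnbl
Final line 3: iti

Answer: iti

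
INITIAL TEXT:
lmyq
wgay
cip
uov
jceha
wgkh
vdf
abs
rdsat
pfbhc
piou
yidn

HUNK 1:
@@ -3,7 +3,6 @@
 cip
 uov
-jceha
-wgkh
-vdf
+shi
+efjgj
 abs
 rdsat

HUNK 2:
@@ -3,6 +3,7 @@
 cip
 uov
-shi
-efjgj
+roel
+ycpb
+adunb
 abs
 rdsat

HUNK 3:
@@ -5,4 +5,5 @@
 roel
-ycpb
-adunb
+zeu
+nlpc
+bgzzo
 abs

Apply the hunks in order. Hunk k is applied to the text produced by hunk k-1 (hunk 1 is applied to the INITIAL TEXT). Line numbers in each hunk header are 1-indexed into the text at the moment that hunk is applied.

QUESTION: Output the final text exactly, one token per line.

Answer: lmyq
wgay
cip
uov
roel
zeu
nlpc
bgzzo
abs
rdsat
pfbhc
piou
yidn

Derivation:
Hunk 1: at line 3 remove [jceha,wgkh,vdf] add [shi,efjgj] -> 11 lines: lmyq wgay cip uov shi efjgj abs rdsat pfbhc piou yidn
Hunk 2: at line 3 remove [shi,efjgj] add [roel,ycpb,adunb] -> 12 lines: lmyq wgay cip uov roel ycpb adunb abs rdsat pfbhc piou yidn
Hunk 3: at line 5 remove [ycpb,adunb] add [zeu,nlpc,bgzzo] -> 13 lines: lmyq wgay cip uov roel zeu nlpc bgzzo abs rdsat pfbhc piou yidn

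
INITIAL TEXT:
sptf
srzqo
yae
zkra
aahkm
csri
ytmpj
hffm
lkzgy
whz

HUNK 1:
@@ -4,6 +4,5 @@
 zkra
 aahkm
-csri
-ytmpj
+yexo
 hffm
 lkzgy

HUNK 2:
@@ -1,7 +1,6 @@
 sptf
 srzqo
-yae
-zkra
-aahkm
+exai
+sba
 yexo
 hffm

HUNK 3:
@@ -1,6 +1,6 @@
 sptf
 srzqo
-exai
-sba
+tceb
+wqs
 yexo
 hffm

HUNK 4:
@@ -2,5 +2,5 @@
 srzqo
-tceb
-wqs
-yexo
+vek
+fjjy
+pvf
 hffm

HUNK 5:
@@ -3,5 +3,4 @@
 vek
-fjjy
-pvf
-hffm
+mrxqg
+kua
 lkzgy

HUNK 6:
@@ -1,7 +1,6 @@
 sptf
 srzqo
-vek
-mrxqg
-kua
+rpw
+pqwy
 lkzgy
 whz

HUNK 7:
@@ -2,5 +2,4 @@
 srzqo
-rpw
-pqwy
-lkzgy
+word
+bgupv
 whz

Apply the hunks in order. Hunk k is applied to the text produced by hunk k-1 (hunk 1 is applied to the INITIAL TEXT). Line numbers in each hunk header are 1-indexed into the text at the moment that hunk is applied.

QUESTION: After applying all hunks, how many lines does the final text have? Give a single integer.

Answer: 5

Derivation:
Hunk 1: at line 4 remove [csri,ytmpj] add [yexo] -> 9 lines: sptf srzqo yae zkra aahkm yexo hffm lkzgy whz
Hunk 2: at line 1 remove [yae,zkra,aahkm] add [exai,sba] -> 8 lines: sptf srzqo exai sba yexo hffm lkzgy whz
Hunk 3: at line 1 remove [exai,sba] add [tceb,wqs] -> 8 lines: sptf srzqo tceb wqs yexo hffm lkzgy whz
Hunk 4: at line 2 remove [tceb,wqs,yexo] add [vek,fjjy,pvf] -> 8 lines: sptf srzqo vek fjjy pvf hffm lkzgy whz
Hunk 5: at line 3 remove [fjjy,pvf,hffm] add [mrxqg,kua] -> 7 lines: sptf srzqo vek mrxqg kua lkzgy whz
Hunk 6: at line 1 remove [vek,mrxqg,kua] add [rpw,pqwy] -> 6 lines: sptf srzqo rpw pqwy lkzgy whz
Hunk 7: at line 2 remove [rpw,pqwy,lkzgy] add [word,bgupv] -> 5 lines: sptf srzqo word bgupv whz
Final line count: 5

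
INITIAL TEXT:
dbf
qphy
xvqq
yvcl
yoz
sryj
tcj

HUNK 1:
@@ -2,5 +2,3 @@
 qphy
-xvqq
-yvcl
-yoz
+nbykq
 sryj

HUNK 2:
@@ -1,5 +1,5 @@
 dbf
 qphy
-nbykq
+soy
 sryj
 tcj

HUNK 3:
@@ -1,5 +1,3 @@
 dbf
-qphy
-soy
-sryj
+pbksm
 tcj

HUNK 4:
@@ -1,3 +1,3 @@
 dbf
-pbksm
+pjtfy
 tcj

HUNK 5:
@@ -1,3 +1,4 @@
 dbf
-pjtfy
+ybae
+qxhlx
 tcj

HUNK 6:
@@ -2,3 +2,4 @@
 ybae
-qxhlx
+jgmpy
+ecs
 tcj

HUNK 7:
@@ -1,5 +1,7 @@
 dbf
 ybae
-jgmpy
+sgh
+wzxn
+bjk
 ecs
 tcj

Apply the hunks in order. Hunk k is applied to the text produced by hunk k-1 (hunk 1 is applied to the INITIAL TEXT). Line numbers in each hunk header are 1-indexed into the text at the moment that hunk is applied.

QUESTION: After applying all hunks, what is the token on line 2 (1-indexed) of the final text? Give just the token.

Answer: ybae

Derivation:
Hunk 1: at line 2 remove [xvqq,yvcl,yoz] add [nbykq] -> 5 lines: dbf qphy nbykq sryj tcj
Hunk 2: at line 1 remove [nbykq] add [soy] -> 5 lines: dbf qphy soy sryj tcj
Hunk 3: at line 1 remove [qphy,soy,sryj] add [pbksm] -> 3 lines: dbf pbksm tcj
Hunk 4: at line 1 remove [pbksm] add [pjtfy] -> 3 lines: dbf pjtfy tcj
Hunk 5: at line 1 remove [pjtfy] add [ybae,qxhlx] -> 4 lines: dbf ybae qxhlx tcj
Hunk 6: at line 2 remove [qxhlx] add [jgmpy,ecs] -> 5 lines: dbf ybae jgmpy ecs tcj
Hunk 7: at line 1 remove [jgmpy] add [sgh,wzxn,bjk] -> 7 lines: dbf ybae sgh wzxn bjk ecs tcj
Final line 2: ybae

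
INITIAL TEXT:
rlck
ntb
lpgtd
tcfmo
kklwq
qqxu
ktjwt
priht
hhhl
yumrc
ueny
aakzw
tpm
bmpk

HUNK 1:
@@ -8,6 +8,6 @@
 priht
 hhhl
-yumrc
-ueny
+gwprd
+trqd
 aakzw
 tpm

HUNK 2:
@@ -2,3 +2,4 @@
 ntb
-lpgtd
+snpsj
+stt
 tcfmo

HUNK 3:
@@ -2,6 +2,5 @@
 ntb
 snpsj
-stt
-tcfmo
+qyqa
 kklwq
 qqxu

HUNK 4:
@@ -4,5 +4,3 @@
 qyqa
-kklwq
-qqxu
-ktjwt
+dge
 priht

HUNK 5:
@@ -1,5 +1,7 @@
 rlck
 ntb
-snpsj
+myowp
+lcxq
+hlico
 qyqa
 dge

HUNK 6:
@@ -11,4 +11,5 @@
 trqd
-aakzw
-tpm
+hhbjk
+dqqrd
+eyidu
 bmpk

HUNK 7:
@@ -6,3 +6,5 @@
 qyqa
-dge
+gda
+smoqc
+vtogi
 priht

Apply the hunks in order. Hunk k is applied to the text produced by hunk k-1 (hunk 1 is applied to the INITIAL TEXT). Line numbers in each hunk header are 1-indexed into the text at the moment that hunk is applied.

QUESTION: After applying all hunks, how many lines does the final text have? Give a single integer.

Answer: 17

Derivation:
Hunk 1: at line 8 remove [yumrc,ueny] add [gwprd,trqd] -> 14 lines: rlck ntb lpgtd tcfmo kklwq qqxu ktjwt priht hhhl gwprd trqd aakzw tpm bmpk
Hunk 2: at line 2 remove [lpgtd] add [snpsj,stt] -> 15 lines: rlck ntb snpsj stt tcfmo kklwq qqxu ktjwt priht hhhl gwprd trqd aakzw tpm bmpk
Hunk 3: at line 2 remove [stt,tcfmo] add [qyqa] -> 14 lines: rlck ntb snpsj qyqa kklwq qqxu ktjwt priht hhhl gwprd trqd aakzw tpm bmpk
Hunk 4: at line 4 remove [kklwq,qqxu,ktjwt] add [dge] -> 12 lines: rlck ntb snpsj qyqa dge priht hhhl gwprd trqd aakzw tpm bmpk
Hunk 5: at line 1 remove [snpsj] add [myowp,lcxq,hlico] -> 14 lines: rlck ntb myowp lcxq hlico qyqa dge priht hhhl gwprd trqd aakzw tpm bmpk
Hunk 6: at line 11 remove [aakzw,tpm] add [hhbjk,dqqrd,eyidu] -> 15 lines: rlck ntb myowp lcxq hlico qyqa dge priht hhhl gwprd trqd hhbjk dqqrd eyidu bmpk
Hunk 7: at line 6 remove [dge] add [gda,smoqc,vtogi] -> 17 lines: rlck ntb myowp lcxq hlico qyqa gda smoqc vtogi priht hhhl gwprd trqd hhbjk dqqrd eyidu bmpk
Final line count: 17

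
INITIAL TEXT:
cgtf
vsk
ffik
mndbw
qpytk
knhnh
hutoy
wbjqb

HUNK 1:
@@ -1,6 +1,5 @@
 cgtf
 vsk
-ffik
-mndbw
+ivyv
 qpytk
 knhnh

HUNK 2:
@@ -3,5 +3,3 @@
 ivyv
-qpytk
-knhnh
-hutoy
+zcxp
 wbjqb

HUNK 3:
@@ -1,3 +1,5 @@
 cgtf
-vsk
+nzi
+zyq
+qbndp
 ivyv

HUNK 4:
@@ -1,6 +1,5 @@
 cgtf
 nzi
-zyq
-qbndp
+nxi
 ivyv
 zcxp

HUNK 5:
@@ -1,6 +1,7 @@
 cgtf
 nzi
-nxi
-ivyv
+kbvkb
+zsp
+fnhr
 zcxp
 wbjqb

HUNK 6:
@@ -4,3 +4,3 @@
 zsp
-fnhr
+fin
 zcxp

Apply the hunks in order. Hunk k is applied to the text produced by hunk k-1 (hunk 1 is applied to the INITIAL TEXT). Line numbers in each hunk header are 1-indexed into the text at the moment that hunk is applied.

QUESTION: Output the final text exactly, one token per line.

Answer: cgtf
nzi
kbvkb
zsp
fin
zcxp
wbjqb

Derivation:
Hunk 1: at line 1 remove [ffik,mndbw] add [ivyv] -> 7 lines: cgtf vsk ivyv qpytk knhnh hutoy wbjqb
Hunk 2: at line 3 remove [qpytk,knhnh,hutoy] add [zcxp] -> 5 lines: cgtf vsk ivyv zcxp wbjqb
Hunk 3: at line 1 remove [vsk] add [nzi,zyq,qbndp] -> 7 lines: cgtf nzi zyq qbndp ivyv zcxp wbjqb
Hunk 4: at line 1 remove [zyq,qbndp] add [nxi] -> 6 lines: cgtf nzi nxi ivyv zcxp wbjqb
Hunk 5: at line 1 remove [nxi,ivyv] add [kbvkb,zsp,fnhr] -> 7 lines: cgtf nzi kbvkb zsp fnhr zcxp wbjqb
Hunk 6: at line 4 remove [fnhr] add [fin] -> 7 lines: cgtf nzi kbvkb zsp fin zcxp wbjqb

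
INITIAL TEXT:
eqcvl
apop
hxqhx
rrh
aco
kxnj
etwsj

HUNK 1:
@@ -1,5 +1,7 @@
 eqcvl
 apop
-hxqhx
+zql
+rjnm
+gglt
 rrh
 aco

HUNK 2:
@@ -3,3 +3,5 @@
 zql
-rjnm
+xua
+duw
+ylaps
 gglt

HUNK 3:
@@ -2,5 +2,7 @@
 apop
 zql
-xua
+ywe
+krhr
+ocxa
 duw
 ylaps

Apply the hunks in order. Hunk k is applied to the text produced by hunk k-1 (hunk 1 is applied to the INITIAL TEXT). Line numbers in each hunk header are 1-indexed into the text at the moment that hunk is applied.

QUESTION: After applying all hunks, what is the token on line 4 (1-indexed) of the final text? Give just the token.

Hunk 1: at line 1 remove [hxqhx] add [zql,rjnm,gglt] -> 9 lines: eqcvl apop zql rjnm gglt rrh aco kxnj etwsj
Hunk 2: at line 3 remove [rjnm] add [xua,duw,ylaps] -> 11 lines: eqcvl apop zql xua duw ylaps gglt rrh aco kxnj etwsj
Hunk 3: at line 2 remove [xua] add [ywe,krhr,ocxa] -> 13 lines: eqcvl apop zql ywe krhr ocxa duw ylaps gglt rrh aco kxnj etwsj
Final line 4: ywe

Answer: ywe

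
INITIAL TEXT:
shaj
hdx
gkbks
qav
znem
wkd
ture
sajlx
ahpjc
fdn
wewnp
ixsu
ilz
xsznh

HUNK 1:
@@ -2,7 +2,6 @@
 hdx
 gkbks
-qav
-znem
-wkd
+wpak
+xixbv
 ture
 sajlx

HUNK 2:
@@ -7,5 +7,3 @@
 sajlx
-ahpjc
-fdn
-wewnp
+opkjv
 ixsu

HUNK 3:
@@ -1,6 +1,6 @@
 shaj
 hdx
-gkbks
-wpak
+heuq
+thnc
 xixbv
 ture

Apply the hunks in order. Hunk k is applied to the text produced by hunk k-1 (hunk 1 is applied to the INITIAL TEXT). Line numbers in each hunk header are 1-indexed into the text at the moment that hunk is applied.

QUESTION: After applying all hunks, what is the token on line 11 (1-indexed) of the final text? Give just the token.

Hunk 1: at line 2 remove [qav,znem,wkd] add [wpak,xixbv] -> 13 lines: shaj hdx gkbks wpak xixbv ture sajlx ahpjc fdn wewnp ixsu ilz xsznh
Hunk 2: at line 7 remove [ahpjc,fdn,wewnp] add [opkjv] -> 11 lines: shaj hdx gkbks wpak xixbv ture sajlx opkjv ixsu ilz xsznh
Hunk 3: at line 1 remove [gkbks,wpak] add [heuq,thnc] -> 11 lines: shaj hdx heuq thnc xixbv ture sajlx opkjv ixsu ilz xsznh
Final line 11: xsznh

Answer: xsznh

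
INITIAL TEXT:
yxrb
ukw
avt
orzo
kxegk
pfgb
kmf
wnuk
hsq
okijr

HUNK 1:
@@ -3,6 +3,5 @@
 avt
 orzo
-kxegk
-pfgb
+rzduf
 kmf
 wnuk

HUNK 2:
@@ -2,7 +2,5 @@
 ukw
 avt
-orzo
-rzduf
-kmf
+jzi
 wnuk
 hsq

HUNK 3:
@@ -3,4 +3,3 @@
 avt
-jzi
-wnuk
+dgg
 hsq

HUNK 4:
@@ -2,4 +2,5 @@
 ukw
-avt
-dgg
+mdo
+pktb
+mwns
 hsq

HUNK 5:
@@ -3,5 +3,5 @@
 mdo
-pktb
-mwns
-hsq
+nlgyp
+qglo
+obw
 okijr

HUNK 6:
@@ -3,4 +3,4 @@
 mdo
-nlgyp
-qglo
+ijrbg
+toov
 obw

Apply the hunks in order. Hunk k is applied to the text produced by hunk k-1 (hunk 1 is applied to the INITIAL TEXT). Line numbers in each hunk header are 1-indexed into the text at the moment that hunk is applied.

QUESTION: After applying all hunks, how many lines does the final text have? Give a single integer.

Answer: 7

Derivation:
Hunk 1: at line 3 remove [kxegk,pfgb] add [rzduf] -> 9 lines: yxrb ukw avt orzo rzduf kmf wnuk hsq okijr
Hunk 2: at line 2 remove [orzo,rzduf,kmf] add [jzi] -> 7 lines: yxrb ukw avt jzi wnuk hsq okijr
Hunk 3: at line 3 remove [jzi,wnuk] add [dgg] -> 6 lines: yxrb ukw avt dgg hsq okijr
Hunk 4: at line 2 remove [avt,dgg] add [mdo,pktb,mwns] -> 7 lines: yxrb ukw mdo pktb mwns hsq okijr
Hunk 5: at line 3 remove [pktb,mwns,hsq] add [nlgyp,qglo,obw] -> 7 lines: yxrb ukw mdo nlgyp qglo obw okijr
Hunk 6: at line 3 remove [nlgyp,qglo] add [ijrbg,toov] -> 7 lines: yxrb ukw mdo ijrbg toov obw okijr
Final line count: 7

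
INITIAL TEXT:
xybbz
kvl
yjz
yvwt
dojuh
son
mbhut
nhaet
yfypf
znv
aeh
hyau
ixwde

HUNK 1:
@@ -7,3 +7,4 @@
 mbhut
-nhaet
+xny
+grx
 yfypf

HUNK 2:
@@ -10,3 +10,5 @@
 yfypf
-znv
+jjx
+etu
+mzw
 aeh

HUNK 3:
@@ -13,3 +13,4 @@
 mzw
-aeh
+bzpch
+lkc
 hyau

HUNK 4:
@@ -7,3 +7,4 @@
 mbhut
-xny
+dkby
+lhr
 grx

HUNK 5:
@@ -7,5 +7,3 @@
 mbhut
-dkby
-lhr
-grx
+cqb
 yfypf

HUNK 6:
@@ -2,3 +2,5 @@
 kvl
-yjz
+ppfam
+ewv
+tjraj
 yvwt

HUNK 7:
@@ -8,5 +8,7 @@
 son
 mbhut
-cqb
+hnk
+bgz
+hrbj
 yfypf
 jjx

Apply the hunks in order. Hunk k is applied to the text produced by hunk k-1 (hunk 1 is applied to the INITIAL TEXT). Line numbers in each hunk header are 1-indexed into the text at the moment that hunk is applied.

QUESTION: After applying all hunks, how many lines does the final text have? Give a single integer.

Hunk 1: at line 7 remove [nhaet] add [xny,grx] -> 14 lines: xybbz kvl yjz yvwt dojuh son mbhut xny grx yfypf znv aeh hyau ixwde
Hunk 2: at line 10 remove [znv] add [jjx,etu,mzw] -> 16 lines: xybbz kvl yjz yvwt dojuh son mbhut xny grx yfypf jjx etu mzw aeh hyau ixwde
Hunk 3: at line 13 remove [aeh] add [bzpch,lkc] -> 17 lines: xybbz kvl yjz yvwt dojuh son mbhut xny grx yfypf jjx etu mzw bzpch lkc hyau ixwde
Hunk 4: at line 7 remove [xny] add [dkby,lhr] -> 18 lines: xybbz kvl yjz yvwt dojuh son mbhut dkby lhr grx yfypf jjx etu mzw bzpch lkc hyau ixwde
Hunk 5: at line 7 remove [dkby,lhr,grx] add [cqb] -> 16 lines: xybbz kvl yjz yvwt dojuh son mbhut cqb yfypf jjx etu mzw bzpch lkc hyau ixwde
Hunk 6: at line 2 remove [yjz] add [ppfam,ewv,tjraj] -> 18 lines: xybbz kvl ppfam ewv tjraj yvwt dojuh son mbhut cqb yfypf jjx etu mzw bzpch lkc hyau ixwde
Hunk 7: at line 8 remove [cqb] add [hnk,bgz,hrbj] -> 20 lines: xybbz kvl ppfam ewv tjraj yvwt dojuh son mbhut hnk bgz hrbj yfypf jjx etu mzw bzpch lkc hyau ixwde
Final line count: 20

Answer: 20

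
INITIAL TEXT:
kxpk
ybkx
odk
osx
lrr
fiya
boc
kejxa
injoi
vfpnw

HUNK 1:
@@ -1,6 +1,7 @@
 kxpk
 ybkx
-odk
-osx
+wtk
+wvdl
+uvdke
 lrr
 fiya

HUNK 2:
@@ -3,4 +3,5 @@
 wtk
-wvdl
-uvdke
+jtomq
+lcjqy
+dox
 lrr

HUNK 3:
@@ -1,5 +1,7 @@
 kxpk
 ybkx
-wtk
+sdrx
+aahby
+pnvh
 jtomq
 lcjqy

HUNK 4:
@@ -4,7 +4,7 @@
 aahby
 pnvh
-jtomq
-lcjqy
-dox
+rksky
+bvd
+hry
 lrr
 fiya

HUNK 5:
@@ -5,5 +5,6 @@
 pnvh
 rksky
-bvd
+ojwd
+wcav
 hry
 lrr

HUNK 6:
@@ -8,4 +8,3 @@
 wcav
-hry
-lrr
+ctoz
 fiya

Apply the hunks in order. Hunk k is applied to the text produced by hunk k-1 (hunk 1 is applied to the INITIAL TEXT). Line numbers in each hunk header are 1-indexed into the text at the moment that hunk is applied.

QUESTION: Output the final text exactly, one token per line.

Hunk 1: at line 1 remove [odk,osx] add [wtk,wvdl,uvdke] -> 11 lines: kxpk ybkx wtk wvdl uvdke lrr fiya boc kejxa injoi vfpnw
Hunk 2: at line 3 remove [wvdl,uvdke] add [jtomq,lcjqy,dox] -> 12 lines: kxpk ybkx wtk jtomq lcjqy dox lrr fiya boc kejxa injoi vfpnw
Hunk 3: at line 1 remove [wtk] add [sdrx,aahby,pnvh] -> 14 lines: kxpk ybkx sdrx aahby pnvh jtomq lcjqy dox lrr fiya boc kejxa injoi vfpnw
Hunk 4: at line 4 remove [jtomq,lcjqy,dox] add [rksky,bvd,hry] -> 14 lines: kxpk ybkx sdrx aahby pnvh rksky bvd hry lrr fiya boc kejxa injoi vfpnw
Hunk 5: at line 5 remove [bvd] add [ojwd,wcav] -> 15 lines: kxpk ybkx sdrx aahby pnvh rksky ojwd wcav hry lrr fiya boc kejxa injoi vfpnw
Hunk 6: at line 8 remove [hry,lrr] add [ctoz] -> 14 lines: kxpk ybkx sdrx aahby pnvh rksky ojwd wcav ctoz fiya boc kejxa injoi vfpnw

Answer: kxpk
ybkx
sdrx
aahby
pnvh
rksky
ojwd
wcav
ctoz
fiya
boc
kejxa
injoi
vfpnw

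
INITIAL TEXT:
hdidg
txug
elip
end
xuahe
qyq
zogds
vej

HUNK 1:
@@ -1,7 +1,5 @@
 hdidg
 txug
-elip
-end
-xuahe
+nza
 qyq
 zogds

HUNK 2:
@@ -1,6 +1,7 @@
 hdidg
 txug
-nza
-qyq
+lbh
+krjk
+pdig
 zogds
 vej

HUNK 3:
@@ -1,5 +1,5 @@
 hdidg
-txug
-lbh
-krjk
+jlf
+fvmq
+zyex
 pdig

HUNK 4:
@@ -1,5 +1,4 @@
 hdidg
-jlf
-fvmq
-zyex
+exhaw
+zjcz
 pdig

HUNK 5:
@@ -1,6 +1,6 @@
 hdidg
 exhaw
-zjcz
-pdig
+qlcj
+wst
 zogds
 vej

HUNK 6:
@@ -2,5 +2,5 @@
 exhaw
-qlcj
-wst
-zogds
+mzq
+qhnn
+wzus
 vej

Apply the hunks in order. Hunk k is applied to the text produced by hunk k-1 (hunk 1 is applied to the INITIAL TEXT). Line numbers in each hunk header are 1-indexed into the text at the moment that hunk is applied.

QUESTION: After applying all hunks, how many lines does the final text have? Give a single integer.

Hunk 1: at line 1 remove [elip,end,xuahe] add [nza] -> 6 lines: hdidg txug nza qyq zogds vej
Hunk 2: at line 1 remove [nza,qyq] add [lbh,krjk,pdig] -> 7 lines: hdidg txug lbh krjk pdig zogds vej
Hunk 3: at line 1 remove [txug,lbh,krjk] add [jlf,fvmq,zyex] -> 7 lines: hdidg jlf fvmq zyex pdig zogds vej
Hunk 4: at line 1 remove [jlf,fvmq,zyex] add [exhaw,zjcz] -> 6 lines: hdidg exhaw zjcz pdig zogds vej
Hunk 5: at line 1 remove [zjcz,pdig] add [qlcj,wst] -> 6 lines: hdidg exhaw qlcj wst zogds vej
Hunk 6: at line 2 remove [qlcj,wst,zogds] add [mzq,qhnn,wzus] -> 6 lines: hdidg exhaw mzq qhnn wzus vej
Final line count: 6

Answer: 6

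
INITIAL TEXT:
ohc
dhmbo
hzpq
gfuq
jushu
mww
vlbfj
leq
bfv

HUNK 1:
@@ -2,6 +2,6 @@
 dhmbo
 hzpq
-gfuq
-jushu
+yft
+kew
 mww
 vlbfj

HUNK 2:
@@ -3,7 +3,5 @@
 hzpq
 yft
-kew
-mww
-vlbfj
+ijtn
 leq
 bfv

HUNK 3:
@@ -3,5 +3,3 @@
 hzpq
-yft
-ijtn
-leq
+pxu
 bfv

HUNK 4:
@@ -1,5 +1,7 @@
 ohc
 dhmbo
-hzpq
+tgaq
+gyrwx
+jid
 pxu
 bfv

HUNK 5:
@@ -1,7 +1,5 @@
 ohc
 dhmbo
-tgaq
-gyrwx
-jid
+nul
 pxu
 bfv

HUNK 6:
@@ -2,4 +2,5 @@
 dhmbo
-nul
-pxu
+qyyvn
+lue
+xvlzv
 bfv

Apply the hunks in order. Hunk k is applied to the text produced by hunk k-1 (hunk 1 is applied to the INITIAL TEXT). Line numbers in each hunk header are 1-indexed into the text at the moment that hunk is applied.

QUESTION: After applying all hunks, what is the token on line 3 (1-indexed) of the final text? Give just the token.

Answer: qyyvn

Derivation:
Hunk 1: at line 2 remove [gfuq,jushu] add [yft,kew] -> 9 lines: ohc dhmbo hzpq yft kew mww vlbfj leq bfv
Hunk 2: at line 3 remove [kew,mww,vlbfj] add [ijtn] -> 7 lines: ohc dhmbo hzpq yft ijtn leq bfv
Hunk 3: at line 3 remove [yft,ijtn,leq] add [pxu] -> 5 lines: ohc dhmbo hzpq pxu bfv
Hunk 4: at line 1 remove [hzpq] add [tgaq,gyrwx,jid] -> 7 lines: ohc dhmbo tgaq gyrwx jid pxu bfv
Hunk 5: at line 1 remove [tgaq,gyrwx,jid] add [nul] -> 5 lines: ohc dhmbo nul pxu bfv
Hunk 6: at line 2 remove [nul,pxu] add [qyyvn,lue,xvlzv] -> 6 lines: ohc dhmbo qyyvn lue xvlzv bfv
Final line 3: qyyvn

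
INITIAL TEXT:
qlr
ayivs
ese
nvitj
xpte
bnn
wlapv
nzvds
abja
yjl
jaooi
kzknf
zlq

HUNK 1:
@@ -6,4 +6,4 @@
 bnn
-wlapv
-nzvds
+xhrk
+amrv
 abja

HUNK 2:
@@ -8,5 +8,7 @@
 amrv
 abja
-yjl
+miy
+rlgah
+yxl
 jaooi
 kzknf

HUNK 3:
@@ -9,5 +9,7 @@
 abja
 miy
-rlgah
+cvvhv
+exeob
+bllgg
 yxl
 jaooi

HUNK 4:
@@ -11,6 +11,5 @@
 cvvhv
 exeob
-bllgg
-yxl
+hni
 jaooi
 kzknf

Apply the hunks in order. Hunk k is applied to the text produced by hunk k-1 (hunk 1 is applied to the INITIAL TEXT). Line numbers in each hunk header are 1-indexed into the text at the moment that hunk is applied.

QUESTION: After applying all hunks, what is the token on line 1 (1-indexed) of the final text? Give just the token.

Hunk 1: at line 6 remove [wlapv,nzvds] add [xhrk,amrv] -> 13 lines: qlr ayivs ese nvitj xpte bnn xhrk amrv abja yjl jaooi kzknf zlq
Hunk 2: at line 8 remove [yjl] add [miy,rlgah,yxl] -> 15 lines: qlr ayivs ese nvitj xpte bnn xhrk amrv abja miy rlgah yxl jaooi kzknf zlq
Hunk 3: at line 9 remove [rlgah] add [cvvhv,exeob,bllgg] -> 17 lines: qlr ayivs ese nvitj xpte bnn xhrk amrv abja miy cvvhv exeob bllgg yxl jaooi kzknf zlq
Hunk 4: at line 11 remove [bllgg,yxl] add [hni] -> 16 lines: qlr ayivs ese nvitj xpte bnn xhrk amrv abja miy cvvhv exeob hni jaooi kzknf zlq
Final line 1: qlr

Answer: qlr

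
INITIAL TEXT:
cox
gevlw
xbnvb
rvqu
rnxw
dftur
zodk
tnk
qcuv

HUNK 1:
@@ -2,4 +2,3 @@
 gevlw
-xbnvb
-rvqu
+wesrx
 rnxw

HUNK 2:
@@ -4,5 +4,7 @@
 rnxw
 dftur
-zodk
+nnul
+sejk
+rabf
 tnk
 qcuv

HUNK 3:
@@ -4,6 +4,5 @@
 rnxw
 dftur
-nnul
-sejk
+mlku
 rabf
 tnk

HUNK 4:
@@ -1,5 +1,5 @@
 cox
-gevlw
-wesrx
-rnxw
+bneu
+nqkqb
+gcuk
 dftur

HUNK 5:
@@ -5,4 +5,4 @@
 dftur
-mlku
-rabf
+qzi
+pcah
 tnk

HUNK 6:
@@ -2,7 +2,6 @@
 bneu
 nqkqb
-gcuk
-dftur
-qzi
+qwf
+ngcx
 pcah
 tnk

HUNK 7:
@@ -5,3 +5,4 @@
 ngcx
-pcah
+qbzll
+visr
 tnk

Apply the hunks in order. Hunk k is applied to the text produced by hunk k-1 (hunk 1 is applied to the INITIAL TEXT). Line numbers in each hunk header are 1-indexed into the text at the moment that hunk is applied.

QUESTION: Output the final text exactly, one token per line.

Hunk 1: at line 2 remove [xbnvb,rvqu] add [wesrx] -> 8 lines: cox gevlw wesrx rnxw dftur zodk tnk qcuv
Hunk 2: at line 4 remove [zodk] add [nnul,sejk,rabf] -> 10 lines: cox gevlw wesrx rnxw dftur nnul sejk rabf tnk qcuv
Hunk 3: at line 4 remove [nnul,sejk] add [mlku] -> 9 lines: cox gevlw wesrx rnxw dftur mlku rabf tnk qcuv
Hunk 4: at line 1 remove [gevlw,wesrx,rnxw] add [bneu,nqkqb,gcuk] -> 9 lines: cox bneu nqkqb gcuk dftur mlku rabf tnk qcuv
Hunk 5: at line 5 remove [mlku,rabf] add [qzi,pcah] -> 9 lines: cox bneu nqkqb gcuk dftur qzi pcah tnk qcuv
Hunk 6: at line 2 remove [gcuk,dftur,qzi] add [qwf,ngcx] -> 8 lines: cox bneu nqkqb qwf ngcx pcah tnk qcuv
Hunk 7: at line 5 remove [pcah] add [qbzll,visr] -> 9 lines: cox bneu nqkqb qwf ngcx qbzll visr tnk qcuv

Answer: cox
bneu
nqkqb
qwf
ngcx
qbzll
visr
tnk
qcuv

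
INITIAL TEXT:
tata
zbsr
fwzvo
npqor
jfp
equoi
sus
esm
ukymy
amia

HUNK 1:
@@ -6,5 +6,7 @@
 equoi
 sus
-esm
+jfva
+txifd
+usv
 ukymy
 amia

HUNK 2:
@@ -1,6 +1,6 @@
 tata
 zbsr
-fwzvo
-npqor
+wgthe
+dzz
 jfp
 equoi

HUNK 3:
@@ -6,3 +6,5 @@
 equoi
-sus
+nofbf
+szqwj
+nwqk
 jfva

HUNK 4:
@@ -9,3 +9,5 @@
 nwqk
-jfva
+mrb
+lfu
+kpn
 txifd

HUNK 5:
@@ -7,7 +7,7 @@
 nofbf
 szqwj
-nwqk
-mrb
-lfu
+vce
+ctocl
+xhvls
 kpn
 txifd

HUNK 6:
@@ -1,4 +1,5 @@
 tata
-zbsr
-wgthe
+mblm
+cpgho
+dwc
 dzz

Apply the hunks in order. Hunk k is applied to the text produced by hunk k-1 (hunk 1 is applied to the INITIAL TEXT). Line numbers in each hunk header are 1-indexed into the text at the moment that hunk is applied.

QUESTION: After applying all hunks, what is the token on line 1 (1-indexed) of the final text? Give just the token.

Hunk 1: at line 6 remove [esm] add [jfva,txifd,usv] -> 12 lines: tata zbsr fwzvo npqor jfp equoi sus jfva txifd usv ukymy amia
Hunk 2: at line 1 remove [fwzvo,npqor] add [wgthe,dzz] -> 12 lines: tata zbsr wgthe dzz jfp equoi sus jfva txifd usv ukymy amia
Hunk 3: at line 6 remove [sus] add [nofbf,szqwj,nwqk] -> 14 lines: tata zbsr wgthe dzz jfp equoi nofbf szqwj nwqk jfva txifd usv ukymy amia
Hunk 4: at line 9 remove [jfva] add [mrb,lfu,kpn] -> 16 lines: tata zbsr wgthe dzz jfp equoi nofbf szqwj nwqk mrb lfu kpn txifd usv ukymy amia
Hunk 5: at line 7 remove [nwqk,mrb,lfu] add [vce,ctocl,xhvls] -> 16 lines: tata zbsr wgthe dzz jfp equoi nofbf szqwj vce ctocl xhvls kpn txifd usv ukymy amia
Hunk 6: at line 1 remove [zbsr,wgthe] add [mblm,cpgho,dwc] -> 17 lines: tata mblm cpgho dwc dzz jfp equoi nofbf szqwj vce ctocl xhvls kpn txifd usv ukymy amia
Final line 1: tata

Answer: tata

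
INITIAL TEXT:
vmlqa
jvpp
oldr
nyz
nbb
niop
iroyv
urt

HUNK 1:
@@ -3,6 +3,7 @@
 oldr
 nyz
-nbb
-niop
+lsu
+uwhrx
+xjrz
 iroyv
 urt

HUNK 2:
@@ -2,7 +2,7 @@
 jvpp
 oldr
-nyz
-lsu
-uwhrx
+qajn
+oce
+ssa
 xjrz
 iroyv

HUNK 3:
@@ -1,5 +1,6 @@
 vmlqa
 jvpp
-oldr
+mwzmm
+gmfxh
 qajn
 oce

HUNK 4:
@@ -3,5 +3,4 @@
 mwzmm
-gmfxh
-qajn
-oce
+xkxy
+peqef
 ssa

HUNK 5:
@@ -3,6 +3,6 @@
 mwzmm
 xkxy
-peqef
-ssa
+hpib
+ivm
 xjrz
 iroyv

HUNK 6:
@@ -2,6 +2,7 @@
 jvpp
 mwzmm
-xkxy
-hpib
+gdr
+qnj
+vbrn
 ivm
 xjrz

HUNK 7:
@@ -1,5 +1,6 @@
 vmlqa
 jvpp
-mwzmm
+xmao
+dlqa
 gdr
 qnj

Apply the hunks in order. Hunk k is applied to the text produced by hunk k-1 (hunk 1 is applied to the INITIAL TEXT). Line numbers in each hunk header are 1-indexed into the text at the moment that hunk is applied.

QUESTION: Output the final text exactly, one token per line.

Answer: vmlqa
jvpp
xmao
dlqa
gdr
qnj
vbrn
ivm
xjrz
iroyv
urt

Derivation:
Hunk 1: at line 3 remove [nbb,niop] add [lsu,uwhrx,xjrz] -> 9 lines: vmlqa jvpp oldr nyz lsu uwhrx xjrz iroyv urt
Hunk 2: at line 2 remove [nyz,lsu,uwhrx] add [qajn,oce,ssa] -> 9 lines: vmlqa jvpp oldr qajn oce ssa xjrz iroyv urt
Hunk 3: at line 1 remove [oldr] add [mwzmm,gmfxh] -> 10 lines: vmlqa jvpp mwzmm gmfxh qajn oce ssa xjrz iroyv urt
Hunk 4: at line 3 remove [gmfxh,qajn,oce] add [xkxy,peqef] -> 9 lines: vmlqa jvpp mwzmm xkxy peqef ssa xjrz iroyv urt
Hunk 5: at line 3 remove [peqef,ssa] add [hpib,ivm] -> 9 lines: vmlqa jvpp mwzmm xkxy hpib ivm xjrz iroyv urt
Hunk 6: at line 2 remove [xkxy,hpib] add [gdr,qnj,vbrn] -> 10 lines: vmlqa jvpp mwzmm gdr qnj vbrn ivm xjrz iroyv urt
Hunk 7: at line 1 remove [mwzmm] add [xmao,dlqa] -> 11 lines: vmlqa jvpp xmao dlqa gdr qnj vbrn ivm xjrz iroyv urt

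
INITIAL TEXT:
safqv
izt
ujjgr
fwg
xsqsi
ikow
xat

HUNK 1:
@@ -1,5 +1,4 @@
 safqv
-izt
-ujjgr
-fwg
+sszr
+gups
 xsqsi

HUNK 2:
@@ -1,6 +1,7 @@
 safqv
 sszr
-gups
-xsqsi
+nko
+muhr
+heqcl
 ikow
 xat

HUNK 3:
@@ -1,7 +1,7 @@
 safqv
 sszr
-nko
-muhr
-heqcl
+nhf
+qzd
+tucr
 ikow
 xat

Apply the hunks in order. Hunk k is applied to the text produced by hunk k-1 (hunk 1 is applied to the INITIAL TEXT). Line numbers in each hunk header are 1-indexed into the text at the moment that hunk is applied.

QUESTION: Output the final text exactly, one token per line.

Hunk 1: at line 1 remove [izt,ujjgr,fwg] add [sszr,gups] -> 6 lines: safqv sszr gups xsqsi ikow xat
Hunk 2: at line 1 remove [gups,xsqsi] add [nko,muhr,heqcl] -> 7 lines: safqv sszr nko muhr heqcl ikow xat
Hunk 3: at line 1 remove [nko,muhr,heqcl] add [nhf,qzd,tucr] -> 7 lines: safqv sszr nhf qzd tucr ikow xat

Answer: safqv
sszr
nhf
qzd
tucr
ikow
xat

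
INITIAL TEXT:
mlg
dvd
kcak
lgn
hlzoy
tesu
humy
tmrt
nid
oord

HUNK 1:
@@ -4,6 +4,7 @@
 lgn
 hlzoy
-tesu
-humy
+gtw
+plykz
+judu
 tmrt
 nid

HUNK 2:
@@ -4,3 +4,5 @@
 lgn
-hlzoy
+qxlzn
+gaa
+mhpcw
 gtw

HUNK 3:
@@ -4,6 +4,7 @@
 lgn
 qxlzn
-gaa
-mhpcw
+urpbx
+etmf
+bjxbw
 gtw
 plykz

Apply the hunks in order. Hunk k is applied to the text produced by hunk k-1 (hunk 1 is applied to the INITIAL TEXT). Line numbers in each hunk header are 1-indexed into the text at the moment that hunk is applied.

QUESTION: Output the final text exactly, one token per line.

Answer: mlg
dvd
kcak
lgn
qxlzn
urpbx
etmf
bjxbw
gtw
plykz
judu
tmrt
nid
oord

Derivation:
Hunk 1: at line 4 remove [tesu,humy] add [gtw,plykz,judu] -> 11 lines: mlg dvd kcak lgn hlzoy gtw plykz judu tmrt nid oord
Hunk 2: at line 4 remove [hlzoy] add [qxlzn,gaa,mhpcw] -> 13 lines: mlg dvd kcak lgn qxlzn gaa mhpcw gtw plykz judu tmrt nid oord
Hunk 3: at line 4 remove [gaa,mhpcw] add [urpbx,etmf,bjxbw] -> 14 lines: mlg dvd kcak lgn qxlzn urpbx etmf bjxbw gtw plykz judu tmrt nid oord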